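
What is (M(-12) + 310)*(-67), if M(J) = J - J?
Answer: -20770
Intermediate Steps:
M(J) = 0
(M(-12) + 310)*(-67) = (0 + 310)*(-67) = 310*(-67) = -20770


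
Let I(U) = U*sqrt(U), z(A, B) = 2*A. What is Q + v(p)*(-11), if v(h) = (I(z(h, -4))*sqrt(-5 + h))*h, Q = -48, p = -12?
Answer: -48 + 6336*sqrt(102) ≈ 63942.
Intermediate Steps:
I(U) = U**(3/2)
v(h) = 2*sqrt(2)*h**(5/2)*sqrt(-5 + h) (v(h) = ((2*h)**(3/2)*sqrt(-5 + h))*h = ((2*sqrt(2)*h**(3/2))*sqrt(-5 + h))*h = (2*sqrt(2)*h**(3/2)*sqrt(-5 + h))*h = 2*sqrt(2)*h**(5/2)*sqrt(-5 + h))
Q + v(p)*(-11) = -48 + (2*(-12)**(5/2)*sqrt(-10 + 2*(-12)))*(-11) = -48 + (2*(288*I*sqrt(3))*sqrt(-10 - 24))*(-11) = -48 + (2*(288*I*sqrt(3))*sqrt(-34))*(-11) = -48 + (2*(288*I*sqrt(3))*(I*sqrt(34)))*(-11) = -48 - 576*sqrt(102)*(-11) = -48 + 6336*sqrt(102)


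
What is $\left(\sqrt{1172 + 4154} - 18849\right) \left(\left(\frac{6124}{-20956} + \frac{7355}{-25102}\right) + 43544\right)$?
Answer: $- \frac{107936298964739625}{131509378} + \frac{5726367391625 \sqrt{5326}}{131509378} \approx -8.1757 \cdot 10^{8}$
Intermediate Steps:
$\left(\sqrt{1172 + 4154} - 18849\right) \left(\left(\frac{6124}{-20956} + \frac{7355}{-25102}\right) + 43544\right) = \left(\sqrt{5326} - 18849\right) \left(\left(6124 \left(- \frac{1}{20956}\right) + 7355 \left(- \frac{1}{25102}\right)\right) + 43544\right) = \left(-18849 + \sqrt{5326}\right) \left(\left(- \frac{1531}{5239} - \frac{7355}{25102}\right) + 43544\right) = \left(-18849 + \sqrt{5326}\right) \left(- \frac{76964007}{131509378} + 43544\right) = \left(-18849 + \sqrt{5326}\right) \frac{5726367391625}{131509378} = - \frac{107936298964739625}{131509378} + \frac{5726367391625 \sqrt{5326}}{131509378}$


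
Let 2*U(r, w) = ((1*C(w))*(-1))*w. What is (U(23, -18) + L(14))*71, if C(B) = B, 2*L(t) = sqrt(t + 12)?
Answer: -11502 + 71*sqrt(26)/2 ≈ -11321.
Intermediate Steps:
L(t) = sqrt(12 + t)/2 (L(t) = sqrt(t + 12)/2 = sqrt(12 + t)/2)
U(r, w) = -w**2/2 (U(r, w) = (((1*w)*(-1))*w)/2 = ((w*(-1))*w)/2 = ((-w)*w)/2 = (-w**2)/2 = -w**2/2)
(U(23, -18) + L(14))*71 = (-1/2*(-18)**2 + sqrt(12 + 14)/2)*71 = (-1/2*324 + sqrt(26)/2)*71 = (-162 + sqrt(26)/2)*71 = -11502 + 71*sqrt(26)/2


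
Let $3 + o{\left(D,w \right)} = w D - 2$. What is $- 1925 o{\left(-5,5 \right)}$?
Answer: $57750$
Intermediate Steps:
$o{\left(D,w \right)} = -5 + D w$ ($o{\left(D,w \right)} = -3 + \left(w D - 2\right) = -3 + \left(D w - 2\right) = -3 + \left(-2 + D w\right) = -5 + D w$)
$- 1925 o{\left(-5,5 \right)} = - 1925 \left(-5 - 25\right) = \left(-1925\right) \left(-30\right) = 57750$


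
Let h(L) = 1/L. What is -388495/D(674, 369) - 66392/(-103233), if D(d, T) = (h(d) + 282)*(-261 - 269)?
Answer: 3371921227723/1039933833081 ≈ 3.2424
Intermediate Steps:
D(d, T) = -149460 - 530/d (D(d, T) = (1/d + 282)*(-261 - 269) = (282 + 1/d)*(-530) = -149460 - 530/d)
-388495/D(674, 369) - 66392/(-103233) = -388495/(-149460 - 530/674) - 66392/(-103233) = -388495/(-149460 - 530*1/674) - 66392*(-1/103233) = -388495/(-149460 - 265/337) + 66392/103233 = -388495/(-50368285/337) + 66392/103233 = -388495*(-337/50368285) + 66392/103233 = 26184563/10073657 + 66392/103233 = 3371921227723/1039933833081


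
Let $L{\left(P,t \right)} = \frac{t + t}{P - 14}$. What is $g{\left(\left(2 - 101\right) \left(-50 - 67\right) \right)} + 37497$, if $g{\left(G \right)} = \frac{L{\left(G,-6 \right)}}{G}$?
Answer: $\frac{1674912583769}{44667909} \approx 37497.0$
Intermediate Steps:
$L{\left(P,t \right)} = \frac{2 t}{-14 + P}$
$g{\left(G \right)} = - \frac{12}{G \left(-14 + G\right)}$ ($g{\left(G \right)} = \frac{2 \left(-6\right) \frac{1}{-14 + G}}{G} = \frac{\left(-12\right) \frac{1}{-14 + G}}{G} = - \frac{12}{G \left(-14 + G\right)}$)
$g{\left(\left(2 - 101\right) \left(-50 - 67\right) \right)} + 37497 = - \frac{12}{\left(2 - 101\right) \left(-50 - 67\right) \left(-14 + \left(2 - 101\right) \left(-50 - 67\right)\right)} + 37497 = - \frac{12}{\left(-99\right) \left(-117\right) \left(-14 - -11583\right)} + 37497 = - \frac{12}{11583 \left(-14 + 11583\right)} + 37497 = \left(-12\right) \frac{1}{11583} \cdot \frac{1}{11569} + 37497 = - \frac{4}{44667909} + 37497 = \frac{1674912583769}{44667909}$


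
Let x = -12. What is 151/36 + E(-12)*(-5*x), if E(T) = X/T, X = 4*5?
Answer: -3449/36 ≈ -95.806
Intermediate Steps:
X = 20
E(T) = 20/T
151/36 + E(-12)*(-5*x) = 151/36 + (20/(-12))*(-5*(-12)) = 151*(1/36) + (20*(-1/12))*60 = 151/36 - 5/3*60 = 151/36 - 100 = -3449/36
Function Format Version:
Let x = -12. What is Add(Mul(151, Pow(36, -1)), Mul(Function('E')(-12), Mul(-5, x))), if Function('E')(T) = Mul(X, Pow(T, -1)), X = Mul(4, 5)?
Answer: Rational(-3449, 36) ≈ -95.806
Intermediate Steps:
X = 20
Function('E')(T) = Mul(20, Pow(T, -1))
Add(Mul(151, Pow(36, -1)), Mul(Function('E')(-12), Mul(-5, x))) = Add(Mul(151, Pow(36, -1)), Mul(Mul(20, Pow(-12, -1)), Mul(-5, -12))) = Add(Mul(151, Rational(1, 36)), Mul(Mul(20, Rational(-1, 12)), 60)) = Add(Rational(151, 36), Mul(Rational(-5, 3), 60)) = Add(Rational(151, 36), -100) = Rational(-3449, 36)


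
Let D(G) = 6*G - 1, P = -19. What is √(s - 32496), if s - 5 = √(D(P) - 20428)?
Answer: √(-32491 + I*√20543) ≈ 0.3976 + 180.25*I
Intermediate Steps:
D(G) = -1 + 6*G
s = 5 + I*√20543 (s = 5 + √((-1 + 6*(-19)) - 20428) = 5 + √((-1 - 114) - 20428) = 5 + √(-115 - 20428) = 5 + √(-20543) = 5 + I*√20543 ≈ 5.0 + 143.33*I)
√(s - 32496) = √((5 + I*√20543) - 32496) = √(-32491 + I*√20543)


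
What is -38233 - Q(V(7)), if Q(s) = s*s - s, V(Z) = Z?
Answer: -38275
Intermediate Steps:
Q(s) = s**2 - s
-38233 - Q(V(7)) = -38233 - 7*(-1 + 7) = -38233 - 7*6 = -38233 - 1*42 = -38233 - 42 = -38275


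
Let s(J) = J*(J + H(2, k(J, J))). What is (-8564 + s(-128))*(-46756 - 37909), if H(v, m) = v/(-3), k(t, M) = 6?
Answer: -2007915140/3 ≈ -6.6930e+8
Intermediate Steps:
H(v, m) = -v/3 (H(v, m) = v*(-⅓) = -v/3)
s(J) = J*(-⅔ + J) (s(J) = J*(J - ⅓*2) = J*(J - ⅔) = J*(-⅔ + J))
(-8564 + s(-128))*(-46756 - 37909) = (-8564 + (⅓)*(-128)*(-2 + 3*(-128)))*(-46756 - 37909) = (-8564 + (⅓)*(-128)*(-2 - 384))*(-84665) = (-8564 + (⅓)*(-128)*(-386))*(-84665) = (-8564 + 49408/3)*(-84665) = (23716/3)*(-84665) = -2007915140/3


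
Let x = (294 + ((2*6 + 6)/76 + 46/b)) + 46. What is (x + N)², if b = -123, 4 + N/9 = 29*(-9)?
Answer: 91373926578841/21846276 ≈ 4.1826e+6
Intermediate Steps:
N = -2385 (N = -36 + 9*(29*(-9)) = -36 + 9*(-261) = -36 - 2349 = -2385)
x = 1588519/4674 (x = (294 + ((2*6 + 6)/76 + 46/(-123))) + 46 = (294 + ((12 + 6)*(1/76) + 46*(-1/123))) + 46 = (294 + (18*(1/76) - 46/123)) + 46 = (294 + (9/38 - 46/123)) + 46 = (294 - 641/4674) + 46 = 1373515/4674 + 46 = 1588519/4674 ≈ 339.86)
(x + N)² = (1588519/4674 - 2385)² = (-9558971/4674)² = 91373926578841/21846276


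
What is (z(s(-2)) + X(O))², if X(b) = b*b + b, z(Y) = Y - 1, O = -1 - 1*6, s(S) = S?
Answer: 1521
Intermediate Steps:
O = -7 (O = -1 - 6 = -7)
z(Y) = -1 + Y
X(b) = b + b² (X(b) = b² + b = b + b²)
(z(s(-2)) + X(O))² = ((-1 - 2) - 7*(1 - 7))² = (-3 - 7*(-6))² = (-3 + 42)² = 39² = 1521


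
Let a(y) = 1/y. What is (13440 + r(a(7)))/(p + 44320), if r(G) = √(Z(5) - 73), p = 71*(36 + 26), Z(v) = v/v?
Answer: 6720/24361 + 3*I*√2/24361 ≈ 0.27585 + 0.00017416*I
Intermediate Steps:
Z(v) = 1
p = 4402 (p = 71*62 = 4402)
r(G) = 6*I*√2 (r(G) = √(1 - 73) = √(-72) = 6*I*√2)
(13440 + r(a(7)))/(p + 44320) = (13440 + 6*I*√2)/(4402 + 44320) = (13440 + 6*I*√2)/48722 = (13440 + 6*I*√2)*(1/48722) = 6720/24361 + 3*I*√2/24361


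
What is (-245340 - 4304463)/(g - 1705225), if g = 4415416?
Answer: -1516601/903397 ≈ -1.6788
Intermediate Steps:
(-245340 - 4304463)/(g - 1705225) = (-245340 - 4304463)/(4415416 - 1705225) = -4549803/2710191 = -4549803*1/2710191 = -1516601/903397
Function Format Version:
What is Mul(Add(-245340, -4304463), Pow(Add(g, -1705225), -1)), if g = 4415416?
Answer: Rational(-1516601, 903397) ≈ -1.6788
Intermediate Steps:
Mul(Add(-245340, -4304463), Pow(Add(g, -1705225), -1)) = Mul(Add(-245340, -4304463), Pow(Add(4415416, -1705225), -1)) = Mul(-4549803, Pow(2710191, -1)) = Mul(-4549803, Rational(1, 2710191)) = Rational(-1516601, 903397)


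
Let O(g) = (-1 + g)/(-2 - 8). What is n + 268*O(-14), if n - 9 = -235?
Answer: 176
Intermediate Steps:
n = -226 (n = 9 - 235 = -226)
O(g) = 1/10 - g/10 (O(g) = (-1 + g)/(-10) = (-1 + g)*(-1/10) = 1/10 - g/10)
n + 268*O(-14) = -226 + 268*(1/10 - 1/10*(-14)) = -226 + 268*(1/10 + 7/5) = -226 + 268*(3/2) = -226 + 402 = 176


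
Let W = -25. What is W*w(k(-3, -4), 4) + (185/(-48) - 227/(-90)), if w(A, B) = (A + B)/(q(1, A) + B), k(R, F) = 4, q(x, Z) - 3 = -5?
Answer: -72959/720 ≈ -101.33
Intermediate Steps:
q(x, Z) = -2 (q(x, Z) = 3 - 5 = -2)
w(A, B) = (A + B)/(-2 + B)
W*w(k(-3, -4), 4) + (185/(-48) - 227/(-90)) = -25*(4 + 4)/(-2 + 4) + (185/(-48) - 227/(-90)) = -25*8/2 + (185*(-1/48) - 227*(-1/90)) = -25*8/2 + (-185/48 + 227/90) = -25*4 - 959/720 = -100 - 959/720 = -72959/720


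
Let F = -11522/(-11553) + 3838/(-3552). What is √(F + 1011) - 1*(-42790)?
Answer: 42790 + 7*√60315969210999/1709844 ≈ 42822.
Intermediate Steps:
F = -569045/6839376 (F = -11522*(-1/11553) + 3838*(-1/3552) = 11522/11553 - 1919/1776 = -569045/6839376 ≈ -0.083201)
√(F + 1011) - 1*(-42790) = √(-569045/6839376 + 1011) - 1*(-42790) = √(6914040091/6839376) + 42790 = 7*√60315969210999/1709844 + 42790 = 42790 + 7*√60315969210999/1709844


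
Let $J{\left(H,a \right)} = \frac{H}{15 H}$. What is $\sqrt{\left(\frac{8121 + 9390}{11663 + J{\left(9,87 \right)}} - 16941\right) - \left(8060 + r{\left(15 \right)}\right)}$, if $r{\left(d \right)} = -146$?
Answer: $\frac{i \sqrt{760668735786090}}{174946} \approx 157.65 i$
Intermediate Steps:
$J{\left(H,a \right)} = \frac{1}{15}$ ($J{\left(H,a \right)} = H \frac{1}{15 H} = \frac{1}{15}$)
$\sqrt{\left(\frac{8121 + 9390}{11663 + J{\left(9,87 \right)}} - 16941\right) - \left(8060 + r{\left(15 \right)}\right)} = \sqrt{\left(\frac{8121 + 9390}{11663 + \frac{1}{15}} - 16941\right) - 7914} = \sqrt{\left(\frac{17511}{\frac{174946}{15}} - 16941\right) + \left(-8060 + 146\right)} = \sqrt{\left(17511 \cdot \frac{15}{174946} - 16941\right) - 7914} = \sqrt{\left(\frac{262665}{174946} - 16941\right) - 7914} = \sqrt{- \frac{2963497521}{174946} - 7914} = \sqrt{- \frac{4348020165}{174946}} = \frac{i \sqrt{760668735786090}}{174946}$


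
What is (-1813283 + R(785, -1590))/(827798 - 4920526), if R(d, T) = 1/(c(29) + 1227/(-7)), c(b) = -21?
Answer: 2491450849/5623408272 ≈ 0.44305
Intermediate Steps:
R(d, T) = -7/1374 (R(d, T) = 1/(-21 + 1227/(-7)) = 1/(-21 + 1227*(-⅐)) = 1/(-21 - 1227/7) = 1/(-1374/7) = -7/1374)
(-1813283 + R(785, -1590))/(827798 - 4920526) = (-1813283 - 7/1374)/(827798 - 4920526) = -2491450849/1374/(-4092728) = -2491450849/1374*(-1/4092728) = 2491450849/5623408272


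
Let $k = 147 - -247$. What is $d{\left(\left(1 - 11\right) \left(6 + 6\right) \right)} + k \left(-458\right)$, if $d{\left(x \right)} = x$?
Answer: $-180572$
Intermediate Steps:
$k = 394$ ($k = 147 + 247 = 394$)
$d{\left(\left(1 - 11\right) \left(6 + 6\right) \right)} + k \left(-458\right) = \left(1 - 11\right) \left(6 + 6\right) + 394 \left(-458\right) = \left(-10\right) 12 - 180452 = -120 - 180452 = -180572$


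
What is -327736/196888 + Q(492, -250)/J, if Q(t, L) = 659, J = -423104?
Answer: -17349520217/10413012544 ≈ -1.6661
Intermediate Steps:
-327736/196888 + Q(492, -250)/J = -327736/196888 + 659/(-423104) = -327736*1/196888 + 659*(-1/423104) = -40967/24611 - 659/423104 = -17349520217/10413012544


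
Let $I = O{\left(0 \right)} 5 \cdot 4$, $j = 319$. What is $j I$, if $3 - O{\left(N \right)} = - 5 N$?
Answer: $19140$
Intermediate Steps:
$O{\left(N \right)} = 3 + 5 N$ ($O{\left(N \right)} = 3 - - 5 N = 3 + 5 N$)
$I = 60$ ($I = \left(3 + 5 \cdot 0\right) 5 \cdot 4 = \left(3 + 0\right) 5 \cdot 4 = 3 \cdot 5 \cdot 4 = 15 \cdot 4 = 60$)
$j I = 319 \cdot 60 = 19140$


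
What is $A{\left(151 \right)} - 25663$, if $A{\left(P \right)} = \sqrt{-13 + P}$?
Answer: $-25663 + \sqrt{138} \approx -25651.0$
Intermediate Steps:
$A{\left(151 \right)} - 25663 = \sqrt{-13 + 151} - 25663 = \sqrt{138} - 25663 = -25663 + \sqrt{138}$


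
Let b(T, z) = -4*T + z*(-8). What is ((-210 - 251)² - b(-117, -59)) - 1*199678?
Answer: 11903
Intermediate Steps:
b(T, z) = -8*z - 4*T (b(T, z) = -4*T - 8*z = -8*z - 4*T)
((-210 - 251)² - b(-117, -59)) - 1*199678 = ((-210 - 251)² - (-8*(-59) - 4*(-117))) - 1*199678 = ((-461)² - (472 + 468)) - 199678 = (212521 - 1*940) - 199678 = (212521 - 940) - 199678 = 211581 - 199678 = 11903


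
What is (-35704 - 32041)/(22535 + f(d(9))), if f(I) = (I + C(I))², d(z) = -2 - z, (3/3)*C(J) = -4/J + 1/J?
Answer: -8197145/2740659 ≈ -2.9909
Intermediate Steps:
C(J) = -3/J (C(J) = -4/J + 1/J = -3/J)
f(I) = (I - 3/I)²
(-35704 - 32041)/(22535 + f(d(9))) = (-35704 - 32041)/(22535 + (-3 + (-2 - 1*9)²)²/(-2 - 1*9)²) = -67745/(22535 + (-3 + (-2 - 9)²)²/(-2 - 9)²) = -67745/(22535 + (-3 + (-11)²)²/(-11)²) = -67745/(22535 + (-3 + 121)²/121) = -67745/(22535 + (1/121)*118²) = -67745/(22535 + (1/121)*13924) = -67745/(22535 + 13924/121) = -67745/2740659/121 = -67745*121/2740659 = -8197145/2740659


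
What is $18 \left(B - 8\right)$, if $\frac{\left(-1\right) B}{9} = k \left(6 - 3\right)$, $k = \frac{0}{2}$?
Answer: $-144$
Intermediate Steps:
$k = 0$ ($k = 0 \cdot \frac{1}{2} = 0$)
$B = 0$ ($B = - 9 \cdot 0 \left(6 - 3\right) = - 9 \cdot 0 \cdot 3 = \left(-9\right) 0 = 0$)
$18 \left(B - 8\right) = 18 \left(0 - 8\right) = 18 \left(-8\right) = -144$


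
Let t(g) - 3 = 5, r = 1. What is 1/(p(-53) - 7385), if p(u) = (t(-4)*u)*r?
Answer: -1/7809 ≈ -0.00012806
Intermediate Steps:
t(g) = 8 (t(g) = 3 + 5 = 8)
p(u) = 8*u (p(u) = (8*u)*1 = 8*u)
1/(p(-53) - 7385) = 1/(8*(-53) - 7385) = 1/(-424 - 7385) = 1/(-7809) = -1/7809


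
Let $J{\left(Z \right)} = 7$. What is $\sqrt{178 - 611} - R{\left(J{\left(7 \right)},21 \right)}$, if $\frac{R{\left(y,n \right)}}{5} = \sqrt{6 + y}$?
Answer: $- 5 \sqrt{13} + i \sqrt{433} \approx -18.028 + 20.809 i$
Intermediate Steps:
$R{\left(y,n \right)} = 5 \sqrt{6 + y}$
$\sqrt{178 - 611} - R{\left(J{\left(7 \right)},21 \right)} = \sqrt{178 - 611} - 5 \sqrt{6 + 7} = \sqrt{-433} - 5 \sqrt{13} = i \sqrt{433} - 5 \sqrt{13} = - 5 \sqrt{13} + i \sqrt{433}$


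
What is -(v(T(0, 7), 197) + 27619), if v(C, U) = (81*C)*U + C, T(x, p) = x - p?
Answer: 84087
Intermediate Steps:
v(C, U) = C + 81*C*U (v(C, U) = 81*C*U + C = C + 81*C*U)
-(v(T(0, 7), 197) + 27619) = -((0 - 1*7)*(1 + 81*197) + 27619) = -((0 - 7)*(1 + 15957) + 27619) = -(-7*15958 + 27619) = -(-111706 + 27619) = -1*(-84087) = 84087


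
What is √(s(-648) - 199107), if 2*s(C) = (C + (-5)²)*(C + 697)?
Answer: I*√857482/2 ≈ 463.0*I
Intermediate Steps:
s(C) = (25 + C)*(697 + C)/2 (s(C) = ((C + (-5)²)*(C + 697))/2 = ((C + 25)*(697 + C))/2 = ((25 + C)*(697 + C))/2 = (25 + C)*(697 + C)/2)
√(s(-648) - 199107) = √((17425/2 + (½)*(-648)² + 361*(-648)) - 199107) = √((17425/2 + (½)*419904 - 233928) - 199107) = √((17425/2 + 209952 - 233928) - 199107) = √(-30527/2 - 199107) = √(-428741/2) = I*√857482/2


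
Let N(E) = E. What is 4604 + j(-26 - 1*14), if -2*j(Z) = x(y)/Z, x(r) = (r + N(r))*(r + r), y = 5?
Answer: 18421/4 ≈ 4605.3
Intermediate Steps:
x(r) = 4*r**2 (x(r) = (r + r)*(r + r) = (2*r)*(2*r) = 4*r**2)
j(Z) = -50/Z (j(Z) = -4*5**2/(2*Z) = -4*25/(2*Z) = -50/Z)
4604 + j(-26 - 1*14) = 4604 - 50/(-26 - 1*14) = 4604 - 50/(-26 - 14) = 4604 - 50/(-40) = 4604 - 50*(-1/40) = 4604 + 5/4 = 18421/4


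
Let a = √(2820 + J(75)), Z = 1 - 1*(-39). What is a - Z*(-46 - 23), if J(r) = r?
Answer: 2760 + √2895 ≈ 2813.8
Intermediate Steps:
Z = 40 (Z = 1 + 39 = 40)
a = √2895 (a = √(2820 + 75) = √2895 ≈ 53.805)
a - Z*(-46 - 23) = √2895 - 40*(-46 - 23) = √2895 - 40*(-69) = √2895 - 1*(-2760) = √2895 + 2760 = 2760 + √2895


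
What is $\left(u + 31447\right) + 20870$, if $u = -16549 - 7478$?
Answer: $28290$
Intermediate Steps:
$u = -24027$ ($u = -16549 - 7478 = -24027$)
$\left(u + 31447\right) + 20870 = \left(-24027 + 31447\right) + 20870 = 7420 + 20870 = 28290$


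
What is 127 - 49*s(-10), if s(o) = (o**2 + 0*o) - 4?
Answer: -4577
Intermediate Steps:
s(o) = -4 + o**2 (s(o) = (o**2 + 0) - 4 = o**2 - 4 = -4 + o**2)
127 - 49*s(-10) = 127 - 49*(-4 + (-10)**2) = 127 - 49*(-4 + 100) = 127 - 49*96 = 127 - 4704 = -4577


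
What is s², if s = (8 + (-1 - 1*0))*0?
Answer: 0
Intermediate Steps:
s = 0 (s = (8 + (-1 + 0))*0 = (8 - 1)*0 = 7*0 = 0)
s² = 0² = 0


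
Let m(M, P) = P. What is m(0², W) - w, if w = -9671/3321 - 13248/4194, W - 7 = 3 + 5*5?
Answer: 31780354/773793 ≈ 41.071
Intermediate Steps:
W = 35 (W = 7 + (3 + 5*5) = 7 + (3 + 25) = 7 + 28 = 35)
w = -4697599/773793 (w = -9671*1/3321 - 13248*1/4194 = -9671/3321 - 736/233 = -4697599/773793 ≈ -6.0709)
m(0², W) - w = 35 - 1*(-4697599/773793) = 35 + 4697599/773793 = 31780354/773793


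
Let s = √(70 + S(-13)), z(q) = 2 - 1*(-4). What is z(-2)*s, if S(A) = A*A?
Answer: 6*√239 ≈ 92.758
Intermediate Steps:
S(A) = A²
z(q) = 6 (z(q) = 2 + 4 = 6)
s = √239 (s = √(70 + (-13)²) = √(70 + 169) = √239 ≈ 15.460)
z(-2)*s = 6*√239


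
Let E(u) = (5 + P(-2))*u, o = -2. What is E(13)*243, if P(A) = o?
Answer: 9477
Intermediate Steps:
P(A) = -2
E(u) = 3*u (E(u) = (5 - 2)*u = 3*u)
E(13)*243 = (3*13)*243 = 39*243 = 9477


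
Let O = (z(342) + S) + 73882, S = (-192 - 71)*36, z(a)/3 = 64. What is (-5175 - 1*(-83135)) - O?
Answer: 13354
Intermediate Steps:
z(a) = 192 (z(a) = 3*64 = 192)
S = -9468 (S = -263*36 = -9468)
O = 64606 (O = (192 - 9468) + 73882 = -9276 + 73882 = 64606)
(-5175 - 1*(-83135)) - O = (-5175 - 1*(-83135)) - 1*64606 = (-5175 + 83135) - 64606 = 77960 - 64606 = 13354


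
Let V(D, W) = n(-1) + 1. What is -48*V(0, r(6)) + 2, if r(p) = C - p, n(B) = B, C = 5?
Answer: 2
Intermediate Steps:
r(p) = 5 - p
V(D, W) = 0 (V(D, W) = -1 + 1 = 0)
-48*V(0, r(6)) + 2 = -48*0 + 2 = 0 + 2 = 2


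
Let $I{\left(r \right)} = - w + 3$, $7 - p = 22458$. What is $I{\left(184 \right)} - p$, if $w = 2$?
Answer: $22452$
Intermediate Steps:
$p = -22451$ ($p = 7 - 22458 = -22451$)
$I{\left(r \right)} = 1$ ($I{\left(r \right)} = \left(-1\right) 2 + 3 = -2 + 3 = 1$)
$I{\left(184 \right)} - p = 1 - -22451 = 1 + 22451 = 22452$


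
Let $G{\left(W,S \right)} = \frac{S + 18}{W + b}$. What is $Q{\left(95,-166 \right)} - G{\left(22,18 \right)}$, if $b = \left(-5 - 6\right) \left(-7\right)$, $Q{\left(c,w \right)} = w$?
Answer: $- \frac{1830}{11} \approx -166.36$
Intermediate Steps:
$b = 77$ ($b = \left(-11\right) \left(-7\right) = 77$)
$G{\left(W,S \right)} = \frac{18 + S}{77 + W}$ ($G{\left(W,S \right)} = \frac{S + 18}{W + 77} = \frac{18 + S}{77 + W}$)
$Q{\left(95,-166 \right)} - G{\left(22,18 \right)} = -166 - \frac{18 + 18}{77 + 22} = -166 - \frac{1}{99} \cdot 36 = -166 - \frac{4}{11} = - \frac{1830}{11}$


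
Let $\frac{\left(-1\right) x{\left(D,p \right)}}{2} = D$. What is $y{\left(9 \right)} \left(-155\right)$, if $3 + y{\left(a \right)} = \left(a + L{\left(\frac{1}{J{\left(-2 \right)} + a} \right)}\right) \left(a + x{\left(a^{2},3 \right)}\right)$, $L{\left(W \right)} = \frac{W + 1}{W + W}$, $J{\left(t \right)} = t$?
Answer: $308760$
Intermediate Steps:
$x{\left(D,p \right)} = - 2 D$
$L{\left(W \right)} = \frac{1 + W}{2 W}$
$y{\left(a \right)} = -3 + \left(a - 2 a^{2}\right) \left(a + \frac{\left(1 + \frac{1}{-2 + a}\right) \left(-2 + a\right)}{2}\right)$ ($y{\left(a \right)} = -3 + \left(a + \frac{1 + \frac{1}{-2 + a}}{2 \frac{1}{-2 + a}}\right) \left(a - 2 a^{2}\right) = -3 + \left(a + \frac{\left(-2 + a\right) \left(1 + \frac{1}{-2 + a}\right)}{2}\right) \left(a - 2 a^{2}\right) = -3 + \left(a + \frac{\left(1 + \frac{1}{-2 + a}\right) \left(-2 + a\right)}{2}\right) \left(a - 2 a^{2}\right) = -3 + \left(a - 2 a^{2}\right) \left(a + \frac{\left(1 + \frac{1}{-2 + a}\right) \left(-2 + a\right)}{2}\right)$)
$y{\left(9 \right)} \left(-155\right) = \left(-3 - 3 \cdot 9^{3} - \frac{9}{2} + \frac{5 \cdot 9^{2}}{2}\right) \left(-155\right) = \left(-3 - 2187 - \frac{9}{2} + \frac{5}{2} \cdot 81\right) \left(-155\right) = \left(-3 - 2187 - \frac{9}{2} + \frac{405}{2}\right) \left(-155\right) = \left(-1992\right) \left(-155\right) = 308760$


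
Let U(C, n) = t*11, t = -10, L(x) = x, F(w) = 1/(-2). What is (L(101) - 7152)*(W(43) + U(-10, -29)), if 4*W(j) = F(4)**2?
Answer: 12402709/16 ≈ 7.7517e+5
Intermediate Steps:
F(w) = -1/2
W(j) = 1/16 (W(j) = (-1/2)**2/4 = (1/4)*(1/4) = 1/16)
U(C, n) = -110 (U(C, n) = -10*11 = -110)
(L(101) - 7152)*(W(43) + U(-10, -29)) = (101 - 7152)*(1/16 - 110) = -7051*(-1759/16) = 12402709/16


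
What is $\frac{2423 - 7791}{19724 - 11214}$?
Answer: $- \frac{2684}{4255} \approx -0.63079$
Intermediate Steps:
$\frac{2423 - 7791}{19724 - 11214} = - \frac{5368}{8510} = \left(-5368\right) \frac{1}{8510} = - \frac{2684}{4255}$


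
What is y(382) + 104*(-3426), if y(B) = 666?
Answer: -355638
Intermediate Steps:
y(382) + 104*(-3426) = 666 + 104*(-3426) = 666 - 356304 = -355638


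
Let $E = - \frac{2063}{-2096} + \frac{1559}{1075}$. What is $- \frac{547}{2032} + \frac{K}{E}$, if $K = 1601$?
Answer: $\frac{7327181834617}{11146310448} \approx 657.36$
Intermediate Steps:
$E = \frac{5485389}{2253200}$ ($E = \left(-2063\right) \left(- \frac{1}{2096}\right) + 1559 \cdot \frac{1}{1075} = \frac{2063}{2096} + \frac{1559}{1075} = \frac{5485389}{2253200} \approx 2.4345$)
$- \frac{547}{2032} + \frac{K}{E} = - \frac{547}{2032} + \frac{1601}{\frac{5485389}{2253200}} = \left(-547\right) \frac{1}{2032} + 1601 \cdot \frac{2253200}{5485389} = - \frac{547}{2032} + \frac{3607373200}{5485389} = \frac{7327181834617}{11146310448}$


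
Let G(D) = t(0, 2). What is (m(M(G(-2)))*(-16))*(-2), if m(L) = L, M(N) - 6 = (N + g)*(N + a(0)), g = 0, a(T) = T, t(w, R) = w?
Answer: 192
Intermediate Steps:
G(D) = 0
M(N) = 6 + N² (M(N) = 6 + (N + 0)*(N + 0) = 6 + N*N = 6 + N²)
(m(M(G(-2)))*(-16))*(-2) = ((6 + 0²)*(-16))*(-2) = ((6 + 0)*(-16))*(-2) = (6*(-16))*(-2) = -96*(-2) = 192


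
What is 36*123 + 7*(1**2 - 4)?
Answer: 4407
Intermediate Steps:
36*123 + 7*(1**2 - 4) = 4428 + 7*(1 - 4) = 4428 + 7*(-3) = 4428 - 21 = 4407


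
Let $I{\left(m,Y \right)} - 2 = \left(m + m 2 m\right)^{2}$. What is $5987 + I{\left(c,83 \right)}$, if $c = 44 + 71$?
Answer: $705705214$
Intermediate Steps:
$c = 115$
$I{\left(m,Y \right)} = 2 + \left(m + 2 m^{2}\right)^{2}$ ($I{\left(m,Y \right)} = 2 + \left(m + m 2 m\right)^{2} = 2 + \left(m + 2 m m\right)^{2} = 2 + \left(m + 2 m^{2}\right)^{2}$)
$5987 + I{\left(c,83 \right)} = 5987 + \left(2 + 115^{2} \left(1 + 2 \cdot 115\right)^{2}\right) = 5987 + \left(2 + 13225 \left(1 + 230\right)^{2}\right) = 5987 + \left(2 + 13225 \cdot 231^{2}\right) = 5987 + \left(2 + 13225 \cdot 53361\right) = 5987 + \left(2 + 705699225\right) = 5987 + 705699227 = 705705214$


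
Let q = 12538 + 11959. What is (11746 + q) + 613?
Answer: 36856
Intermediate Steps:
q = 24497
(11746 + q) + 613 = (11746 + 24497) + 613 = 36243 + 613 = 36856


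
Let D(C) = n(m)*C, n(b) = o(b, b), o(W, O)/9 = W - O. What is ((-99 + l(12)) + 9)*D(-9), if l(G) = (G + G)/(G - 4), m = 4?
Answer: 0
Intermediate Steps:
o(W, O) = -9*O + 9*W (o(W, O) = 9*(W - O) = -9*O + 9*W)
n(b) = 0 (n(b) = -9*b + 9*b = 0)
l(G) = 2*G/(-4 + G) (l(G) = (2*G)/(-4 + G) = 2*G/(-4 + G))
D(C) = 0 (D(C) = 0*C = 0)
((-99 + l(12)) + 9)*D(-9) = ((-99 + 2*12/(-4 + 12)) + 9)*0 = ((-99 + 2*12/8) + 9)*0 = ((-99 + 2*12*(⅛)) + 9)*0 = ((-99 + 3) + 9)*0 = (-96 + 9)*0 = -87*0 = 0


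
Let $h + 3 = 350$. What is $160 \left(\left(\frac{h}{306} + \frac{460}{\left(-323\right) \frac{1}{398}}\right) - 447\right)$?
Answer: $- \frac{471016400}{2907} \approx -1.6203 \cdot 10^{5}$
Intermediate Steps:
$h = 347$ ($h = -3 + 350 = 347$)
$160 \left(\left(\frac{h}{306} + \frac{460}{\left(-323\right) \frac{1}{398}}\right) - 447\right) = 160 \left(\left(\frac{347}{306} + \frac{460}{\left(-323\right) \frac{1}{398}}\right) - 447\right) = 160 \left(\left(347 \cdot \frac{1}{306} + \frac{460}{\left(-323\right) \frac{1}{398}}\right) - 447\right) = 160 \left(\left(\frac{347}{306} + \frac{460}{- \frac{323}{398}}\right) - 447\right) = 160 \left(\left(\frac{347}{306} + 460 \left(- \frac{398}{323}\right)\right) - 447\right) = 160 \left(\left(\frac{347}{306} - \frac{183080}{323}\right) - 447\right) = 160 \left(- \frac{3288847}{5814} - 447\right) = 160 \left(- \frac{5887705}{5814}\right) = - \frac{471016400}{2907}$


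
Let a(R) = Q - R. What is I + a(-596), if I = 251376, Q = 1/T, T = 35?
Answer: 8819021/35 ≈ 2.5197e+5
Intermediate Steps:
Q = 1/35 ≈ 0.028571
a(R) = 1/35 - R
I + a(-596) = 251376 + (1/35 - 1*(-596)) = 251376 + (1/35 + 596) = 251376 + 20861/35 = 8819021/35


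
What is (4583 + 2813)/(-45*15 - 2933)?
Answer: -1849/902 ≈ -2.0499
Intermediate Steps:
(4583 + 2813)/(-45*15 - 2933) = 7396/(-675 - 2933) = 7396/(-3608) = 7396*(-1/3608) = -1849/902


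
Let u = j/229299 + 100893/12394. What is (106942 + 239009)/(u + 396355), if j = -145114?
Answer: 983169150217506/1126435217088221 ≈ 0.87281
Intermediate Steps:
u = 21336121091/2841931806 (u = -145114/229299 + 100893/12394 = 21336121091/2841931806 ≈ 7.5076)
(106942 + 239009)/(u + 396355) = (106942 + 239009)/(21336121091/2841931806 + 396355) = 345951/(1126435217088221/2841931806) = 345951*(2841931806/1126435217088221) = 983169150217506/1126435217088221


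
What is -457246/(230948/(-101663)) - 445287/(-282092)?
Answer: 3278287371446773/16287145804 ≈ 2.0128e+5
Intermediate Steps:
-457246/(230948/(-101663)) - 445287/(-282092) = -457246/(230948*(-1/101663)) - 445287*(-1/282092) = -457246/(-230948/101663) + 445287/282092 = -457246*(-101663/230948) + 445287/282092 = 23242500049/115474 + 445287/282092 = 3278287371446773/16287145804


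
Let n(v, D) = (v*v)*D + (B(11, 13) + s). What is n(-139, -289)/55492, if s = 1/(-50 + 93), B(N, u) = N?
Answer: -240101593/2386156 ≈ -100.62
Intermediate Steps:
s = 1/43 ≈ 0.023256
n(v, D) = 474/43 + D*v² (n(v, D) = (v*v)*D + (11 + 1/43) = v²*D + 474/43 = D*v² + 474/43 = 474/43 + D*v²)
n(-139, -289)/55492 = (474/43 - 289*(-139)²)/55492 = (474/43 - 289*19321)*(1/55492) = (474/43 - 5583769)*(1/55492) = -240101593/43*1/55492 = -240101593/2386156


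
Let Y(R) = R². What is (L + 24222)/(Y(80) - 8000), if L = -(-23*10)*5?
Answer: -6343/400 ≈ -15.857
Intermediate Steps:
L = 1150 (L = -(-230)*5 = -1*(-1150) = 1150)
(L + 24222)/(Y(80) - 8000) = (1150 + 24222)/(80² - 8000) = 25372/(6400 - 8000) = 25372/(-1600) = 25372*(-1/1600) = -6343/400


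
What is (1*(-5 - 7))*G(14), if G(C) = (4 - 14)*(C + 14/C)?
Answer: 1800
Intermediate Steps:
G(C) = -140/C - 10*C (G(C) = -10*(C + 14/C) = -140/C - 10*C)
(1*(-5 - 7))*G(14) = (1*(-5 - 7))*(-140/14 - 10*14) = (1*(-12))*(-140*1/14 - 140) = -12*(-10 - 140) = -12*(-150) = 1800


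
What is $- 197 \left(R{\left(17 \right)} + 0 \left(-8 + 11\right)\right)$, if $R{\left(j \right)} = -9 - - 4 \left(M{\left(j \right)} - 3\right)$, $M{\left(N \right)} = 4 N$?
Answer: $-49447$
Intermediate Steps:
$R{\left(j \right)} = -21 + 16 j$ ($R{\left(j \right)} = -9 - - 4 \left(4 j - 3\right) = -9 - - 4 \left(-3 + 4 j\right) = -9 - \left(12 - 16 j\right) = -9 + \left(-12 + 16 j\right) = -21 + 16 j$)
$- 197 \left(R{\left(17 \right)} + 0 \left(-8 + 11\right)\right) = - 197 \left(\left(-21 + 16 \cdot 17\right) + 0 \left(-8 + 11\right)\right) = - 197 \left(\left(-21 + 272\right) + 0 \cdot 3\right) = - 197 \left(251 + 0\right) = \left(-197\right) 251 = -49447$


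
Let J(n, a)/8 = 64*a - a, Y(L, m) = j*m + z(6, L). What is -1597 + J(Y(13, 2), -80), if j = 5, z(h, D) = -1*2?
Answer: -41917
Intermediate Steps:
z(h, D) = -2
Y(L, m) = -2 + 5*m (Y(L, m) = 5*m - 2 = -2 + 5*m)
J(n, a) = 504*a (J(n, a) = 8*(64*a - a) = 8*(63*a) = 504*a)
-1597 + J(Y(13, 2), -80) = -1597 + 504*(-80) = -1597 - 40320 = -41917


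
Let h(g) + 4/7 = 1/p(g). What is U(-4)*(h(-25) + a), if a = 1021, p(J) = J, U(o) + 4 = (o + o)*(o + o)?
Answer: 2142816/35 ≈ 61223.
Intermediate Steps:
U(o) = -4 + 4*o² (U(o) = -4 + (o + o)*(o + o) = -4 + (2*o)*(2*o) = -4 + 4*o²)
h(g) = -4/7 + 1/g
U(-4)*(h(-25) + a) = (-4 + 4*(-4)²)*((-4/7 + 1/(-25)) + 1021) = (-4 + 4*16)*((-4/7 - 1/25) + 1021) = (-4 + 64)*(-107/175 + 1021) = 60*(178568/175) = 2142816/35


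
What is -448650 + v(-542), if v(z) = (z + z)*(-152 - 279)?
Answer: 18554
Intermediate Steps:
v(z) = -862*z (v(z) = (2*z)*(-431) = -862*z)
-448650 + v(-542) = -448650 - 862*(-542) = -448650 + 467204 = 18554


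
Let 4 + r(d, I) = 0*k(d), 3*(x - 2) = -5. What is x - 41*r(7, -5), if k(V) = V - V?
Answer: 493/3 ≈ 164.33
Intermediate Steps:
x = ⅓ (x = 2 + (⅓)*(-5) = 2 - 5/3 = ⅓ ≈ 0.33333)
k(V) = 0
r(d, I) = -4 (r(d, I) = -4 + 0*0 = -4 + 0 = -4)
x - 41*r(7, -5) = ⅓ - 41*(-4) = ⅓ + 164 = 493/3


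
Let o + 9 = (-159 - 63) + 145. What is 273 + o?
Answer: 187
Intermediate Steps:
o = -86 (o = -9 + ((-159 - 63) + 145) = -9 + (-222 + 145) = -9 - 77 = -86)
273 + o = 273 - 86 = 187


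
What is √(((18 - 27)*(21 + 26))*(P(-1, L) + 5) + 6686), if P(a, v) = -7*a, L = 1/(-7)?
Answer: √1610 ≈ 40.125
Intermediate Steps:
L = -⅐ ≈ -0.14286
√(((18 - 27)*(21 + 26))*(P(-1, L) + 5) + 6686) = √(((18 - 27)*(21 + 26))*(-7*(-1) + 5) + 6686) = √((-9*47)*(7 + 5) + 6686) = √(-423*12 + 6686) = √(-5076 + 6686) = √1610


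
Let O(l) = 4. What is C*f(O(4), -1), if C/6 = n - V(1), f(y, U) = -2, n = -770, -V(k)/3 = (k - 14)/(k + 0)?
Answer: 9708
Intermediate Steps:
V(k) = -3*(-14 + k)/k (V(k) = -3*(k - 14)/(k + 0) = -3*(-14 + k)/k)
C = -4854 (C = 6*(-770 - (-3 + 42/1)) = 6*(-770 - (-3 + 42*1)) = 6*(-770 - (-3 + 42)) = 6*(-770 - 1*39) = 6*(-770 - 39) = 6*(-809) = -4854)
C*f(O(4), -1) = -4854*(-2) = 9708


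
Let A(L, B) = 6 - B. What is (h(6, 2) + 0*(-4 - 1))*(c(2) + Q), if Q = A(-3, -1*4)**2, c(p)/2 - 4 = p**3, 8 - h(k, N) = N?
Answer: 744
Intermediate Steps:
h(k, N) = 8 - N
c(p) = 8 + 2*p**3
Q = 100 (Q = (6 - (-1)*4)**2 = (6 - 1*(-4))**2 = (6 + 4)**2 = 10**2 = 100)
(h(6, 2) + 0*(-4 - 1))*(c(2) + Q) = ((8 - 1*2) + 0*(-4 - 1))*((8 + 2*2**3) + 100) = ((8 - 2) + 0*(-5))*((8 + 2*8) + 100) = (6 + 0)*((8 + 16) + 100) = 6*(24 + 100) = 6*124 = 744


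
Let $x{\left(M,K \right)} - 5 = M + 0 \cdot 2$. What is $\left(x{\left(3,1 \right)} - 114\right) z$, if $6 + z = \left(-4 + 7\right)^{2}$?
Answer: $-318$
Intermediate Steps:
$x{\left(M,K \right)} = 5 + M$ ($x{\left(M,K \right)} = 5 + \left(M + 0 \cdot 2\right) = 5 + \left(M + 0\right) = 5 + M$)
$z = 3$ ($z = -6 + \left(-4 + 7\right)^{2} = -6 + 3^{2} = -6 + 9 = 3$)
$\left(x{\left(3,1 \right)} - 114\right) z = \left(\left(5 + 3\right) - 114\right) 3 = \left(8 - 114\right) 3 = \left(-106\right) 3 = -318$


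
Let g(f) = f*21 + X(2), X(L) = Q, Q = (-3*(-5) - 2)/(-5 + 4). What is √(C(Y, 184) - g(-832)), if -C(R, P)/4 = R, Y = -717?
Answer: √20353 ≈ 142.66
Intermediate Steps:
C(R, P) = -4*R
Q = -13 (Q = (15 - 2)/(-1) = 13*(-1) = -13)
X(L) = -13
g(f) = -13 + 21*f (g(f) = f*21 - 13 = 21*f - 13 = -13 + 21*f)
√(C(Y, 184) - g(-832)) = √(-4*(-717) - (-13 + 21*(-832))) = √(2868 - (-13 - 17472)) = √(2868 - 1*(-17485)) = √(2868 + 17485) = √20353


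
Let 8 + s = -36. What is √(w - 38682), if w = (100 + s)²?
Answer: I*√35546 ≈ 188.54*I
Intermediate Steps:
s = -44 (s = -8 - 36 = -44)
w = 3136 (w = (100 - 44)² = 56² = 3136)
√(w - 38682) = √(3136 - 38682) = √(-35546) = I*√35546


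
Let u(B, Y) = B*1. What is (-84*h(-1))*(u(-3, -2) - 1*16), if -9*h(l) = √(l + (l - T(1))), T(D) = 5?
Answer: -532*I*√7/3 ≈ -469.18*I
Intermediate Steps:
h(l) = -√(-5 + 2*l)/9 (h(l) = -√(l + (l - 1*5))/9 = -√(l + (l - 5))/9 = -√(l + (-5 + l))/9 = -√(-5 + 2*l)/9)
u(B, Y) = B
(-84*h(-1))*(u(-3, -2) - 1*16) = (-(-28)*√(-5 + 2*(-1))/3)*(-3 - 1*16) = (-(-28)*√(-5 - 2)/3)*(-3 - 16) = -(-28)*√(-7)/3*(-19) = -(-28)*I*√7/3*(-19) = (28*I*√7/3)*(-19) = -532*I*√7/3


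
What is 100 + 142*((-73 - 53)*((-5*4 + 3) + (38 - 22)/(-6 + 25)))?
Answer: 5494744/19 ≈ 2.8920e+5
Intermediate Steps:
100 + 142*((-73 - 53)*((-5*4 + 3) + (38 - 22)/(-6 + 25))) = 100 + 142*(-126*((-20 + 3) + 16/19)) = 100 + 142*(-126*(-17 + 16*(1/19))) = 100 + 142*(-126*(-17 + 16/19)) = 100 + 142*(-126*(-307/19)) = 100 + 142*(38682/19) = 100 + 5492844/19 = 5494744/19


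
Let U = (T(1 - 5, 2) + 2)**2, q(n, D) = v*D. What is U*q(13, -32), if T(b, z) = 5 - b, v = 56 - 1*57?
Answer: 3872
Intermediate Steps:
v = -1 (v = 56 - 57 = -1)
q(n, D) = -D
U = 121 (U = ((5 - (1 - 5)) + 2)**2 = ((5 - 1*(-4)) + 2)**2 = ((5 + 4) + 2)**2 = (9 + 2)**2 = 11**2 = 121)
U*q(13, -32) = 121*(-1*(-32)) = 121*32 = 3872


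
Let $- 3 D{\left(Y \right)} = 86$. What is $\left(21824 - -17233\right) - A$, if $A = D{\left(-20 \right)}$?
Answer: $\frac{117257}{3} \approx 39086.0$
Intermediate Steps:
$D{\left(Y \right)} = - \frac{86}{3}$ ($D{\left(Y \right)} = \left(- \frac{1}{3}\right) 86 = - \frac{86}{3}$)
$A = - \frac{86}{3} \approx -28.667$
$\left(21824 - -17233\right) - A = \left(21824 - -17233\right) - - \frac{86}{3} = \left(21824 + 17233\right) + \frac{86}{3} = 39057 + \frac{86}{3} = \frac{117257}{3}$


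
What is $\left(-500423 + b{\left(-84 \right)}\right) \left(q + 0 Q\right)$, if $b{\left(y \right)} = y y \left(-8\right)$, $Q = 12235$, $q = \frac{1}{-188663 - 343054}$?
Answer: $\frac{556871}{531717} \approx 1.0473$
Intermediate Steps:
$q = - \frac{1}{531717}$ ($q = \frac{1}{-531717} = - \frac{1}{531717} \approx -1.8807 \cdot 10^{-6}$)
$b{\left(y \right)} = - 8 y^{2}$ ($b{\left(y \right)} = y^{2} \left(-8\right) = - 8 y^{2}$)
$\left(-500423 + b{\left(-84 \right)}\right) \left(q + 0 Q\right) = \left(-500423 - 8 \left(-84\right)^{2}\right) \left(- \frac{1}{531717} + 0 \cdot 12235\right) = \left(-500423 - 56448\right) \left(- \frac{1}{531717} + 0\right) = \left(-500423 - 56448\right) \left(- \frac{1}{531717}\right) = \left(-556871\right) \left(- \frac{1}{531717}\right) = \frac{556871}{531717}$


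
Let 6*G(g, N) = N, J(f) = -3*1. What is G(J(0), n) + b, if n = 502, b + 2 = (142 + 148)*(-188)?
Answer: -163315/3 ≈ -54438.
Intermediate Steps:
b = -54522 (b = -2 + (142 + 148)*(-188) = -2 + 290*(-188) = -2 - 54520 = -54522)
J(f) = -3
G(g, N) = N/6
G(J(0), n) + b = (⅙)*502 - 54522 = 251/3 - 54522 = -163315/3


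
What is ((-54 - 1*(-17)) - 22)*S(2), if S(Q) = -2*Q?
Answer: 236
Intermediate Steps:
((-54 - 1*(-17)) - 22)*S(2) = ((-54 - 1*(-17)) - 22)*(-2*2) = ((-54 + 17) - 22)*(-4) = (-37 - 22)*(-4) = -59*(-4) = 236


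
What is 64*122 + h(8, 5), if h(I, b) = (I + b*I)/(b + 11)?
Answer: 7811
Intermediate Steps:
h(I, b) = (I + I*b)/(11 + b)
64*122 + h(8, 5) = 64*122 + 8*(1 + 5)/(11 + 5) = 7808 + 8*6/16 = 7808 + 8*(1/16)*6 = 7808 + 3 = 7811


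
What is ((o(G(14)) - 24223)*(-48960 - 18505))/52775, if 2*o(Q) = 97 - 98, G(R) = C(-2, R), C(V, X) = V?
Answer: 653695371/21110 ≈ 30966.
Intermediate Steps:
G(R) = -2
o(Q) = -½ (o(Q) = (97 - 98)/2 = (½)*(-1) = -½)
((o(G(14)) - 24223)*(-48960 - 18505))/52775 = ((-½ - 24223)*(-48960 - 18505))/52775 = -48447/2*(-67465)*(1/52775) = (3268476855/2)*(1/52775) = 653695371/21110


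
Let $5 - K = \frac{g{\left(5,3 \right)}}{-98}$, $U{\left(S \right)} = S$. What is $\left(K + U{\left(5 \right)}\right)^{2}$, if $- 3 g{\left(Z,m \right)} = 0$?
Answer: $100$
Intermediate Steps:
$g{\left(Z,m \right)} = 0$ ($g{\left(Z,m \right)} = \left(- \frac{1}{3}\right) 0 = 0$)
$K = 5$ ($K = 5 - \frac{0}{-98} = 5 - 0 \left(- \frac{1}{98}\right) = 5 - 0 = 5 + 0 = 5$)
$\left(K + U{\left(5 \right)}\right)^{2} = \left(5 + 5\right)^{2} = 10^{2} = 100$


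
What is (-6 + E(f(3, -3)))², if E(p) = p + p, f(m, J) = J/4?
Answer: 225/4 ≈ 56.250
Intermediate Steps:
f(m, J) = J/4 (f(m, J) = J*(¼) = J/4)
E(p) = 2*p
(-6 + E(f(3, -3)))² = (-6 + 2*((¼)*(-3)))² = (-6 + 2*(-¾))² = (-6 - 3/2)² = (-15/2)² = 225/4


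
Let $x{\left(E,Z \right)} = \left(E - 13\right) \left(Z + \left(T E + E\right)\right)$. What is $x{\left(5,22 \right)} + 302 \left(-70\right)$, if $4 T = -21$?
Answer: $-21146$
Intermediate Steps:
$T = - \frac{21}{4}$ ($T = \frac{1}{4} \left(-21\right) = - \frac{21}{4} \approx -5.25$)
$x{\left(E,Z \right)} = \left(-13 + E\right) \left(Z - \frac{17 E}{4}\right)$ ($x{\left(E,Z \right)} = \left(E - 13\right) \left(Z + \left(- \frac{21 E}{4} + E\right)\right) = \left(-13 + E\right) \left(Z - \frac{17 E}{4}\right)$)
$x{\left(5,22 \right)} + 302 \left(-70\right) = \left(\left(-13\right) 22 - \frac{17 \cdot 5^{2}}{4} + \frac{221}{4} \cdot 5 + 5 \cdot 22\right) + 302 \left(-70\right) = \left(-286 - \frac{425}{4} + \frac{1105}{4} + 110\right) - 21140 = -6 - 21140 = -21146$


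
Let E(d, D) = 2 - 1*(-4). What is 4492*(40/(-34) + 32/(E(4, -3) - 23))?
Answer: -233584/17 ≈ -13740.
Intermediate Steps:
E(d, D) = 6 (E(d, D) = 2 + 4 = 6)
4492*(40/(-34) + 32/(E(4, -3) - 23)) = 4492*(40/(-34) + 32/(6 - 23)) = 4492*(40*(-1/34) + 32/(-17)) = 4492*(-20/17 + 32*(-1/17)) = 4492*(-20/17 - 32/17) = 4492*(-52/17) = -233584/17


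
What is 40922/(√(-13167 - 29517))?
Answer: -20461*I*√10671/10671 ≈ -198.07*I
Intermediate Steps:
40922/(√(-13167 - 29517)) = 40922/(√(-42684)) = 40922/((2*I*√10671)) = 40922*(-I*√10671/21342) = -20461*I*√10671/10671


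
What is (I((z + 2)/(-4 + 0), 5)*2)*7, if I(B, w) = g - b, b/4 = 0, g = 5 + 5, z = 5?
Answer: 140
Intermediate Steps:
g = 10
b = 0 (b = 4*0 = 0)
I(B, w) = 10 (I(B, w) = 10 - 1*0 = 10 + 0 = 10)
(I((z + 2)/(-4 + 0), 5)*2)*7 = (10*2)*7 = 20*7 = 140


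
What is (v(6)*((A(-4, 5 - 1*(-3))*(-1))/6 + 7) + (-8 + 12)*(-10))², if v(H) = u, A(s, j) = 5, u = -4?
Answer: 37636/9 ≈ 4181.8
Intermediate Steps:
v(H) = -4
(v(6)*((A(-4, 5 - 1*(-3))*(-1))/6 + 7) + (-8 + 12)*(-10))² = (-4*((5*(-1))/6 + 7) + (-8 + 12)*(-10))² = (-4*(-5*⅙ + 7) + 4*(-10))² = (-4*(-⅚ + 7) - 40)² = (-4*37/6 - 40)² = (-74/3 - 40)² = (-194/3)² = 37636/9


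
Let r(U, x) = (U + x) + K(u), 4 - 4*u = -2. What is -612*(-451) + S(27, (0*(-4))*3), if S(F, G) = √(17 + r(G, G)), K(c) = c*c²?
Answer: 276012 + √326/4 ≈ 2.7602e+5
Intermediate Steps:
u = 3/2 (u = 1 - ¼*(-2) = 1 + ½ = 3/2 ≈ 1.5000)
K(c) = c³
r(U, x) = 27/8 + U + x (r(U, x) = (U + x) + (3/2)³ = (U + x) + 27/8 = 27/8 + U + x)
S(F, G) = √(163/8 + 2*G) (S(F, G) = √(17 + (27/8 + G + G)) = √(17 + (27/8 + 2*G)) = √(163/8 + 2*G))
-612*(-451) + S(27, (0*(-4))*3) = -612*(-451) + √(326 + 32*((0*(-4))*3))/4 = 276012 + √(326 + 32*(0*3))/4 = 276012 + √(326 + 32*0)/4 = 276012 + √(326 + 0)/4 = 276012 + √326/4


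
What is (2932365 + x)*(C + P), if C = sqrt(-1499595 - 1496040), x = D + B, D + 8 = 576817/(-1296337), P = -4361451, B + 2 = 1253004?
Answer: -23663641864411003866/1296337 + 5425635153166*I*sqrt(2995635)/1296337 ≈ -1.8254e+13 + 7.244e+9*I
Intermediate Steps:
B = 1253002 (B = -2 + 1253004 = 1253002)
D = -10947513/1296337 (D = -8 + 576817/(-1296337) = -8 + 576817*(-1/1296337) = -8 - 576817/1296337 = -10947513/1296337 ≈ -8.4450)
x = 1624301906161/1296337 (x = -10947513/1296337 + 1253002 = 1624301906161/1296337 ≈ 1.2530e+6)
C = I*sqrt(2995635) (C = sqrt(-2995635) = I*sqrt(2995635) ≈ 1730.8*I)
(2932365 + x)*(C + P) = (2932365 + 1624301906161/1296337)*(I*sqrt(2995635) - 4361451) = 5425635153166*(-4361451 + I*sqrt(2995635))/1296337 = -23663641864411003866/1296337 + 5425635153166*I*sqrt(2995635)/1296337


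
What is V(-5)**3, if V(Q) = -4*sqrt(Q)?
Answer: 320*I*sqrt(5) ≈ 715.54*I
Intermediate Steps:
V(-5)**3 = (-4*I*sqrt(5))**3 = 320*I*sqrt(5)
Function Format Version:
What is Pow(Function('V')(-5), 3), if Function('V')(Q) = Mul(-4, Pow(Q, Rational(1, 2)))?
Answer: Mul(320, I, Pow(5, Rational(1, 2))) ≈ Mul(715.54, I)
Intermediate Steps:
Pow(Function('V')(-5), 3) = Pow(Mul(-4, Pow(-5, Rational(1, 2))), 3) = Pow(Mul(-4, Mul(I, Pow(5, Rational(1, 2)))), 3) = Pow(Mul(-4, I, Pow(5, Rational(1, 2))), 3) = Mul(320, I, Pow(5, Rational(1, 2)))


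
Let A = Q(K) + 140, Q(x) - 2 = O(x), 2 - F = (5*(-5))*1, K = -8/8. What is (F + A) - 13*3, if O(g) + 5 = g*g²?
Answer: 124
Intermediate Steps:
K = -1 (K = -8*⅛ = -1)
F = 27 (F = 2 - 5*(-5) = 2 - (-25) = 2 - 1*(-25) = 2 + 25 = 27)
O(g) = -5 + g³ (O(g) = -5 + g*g² = -5 + g³)
Q(x) = -3 + x³ (Q(x) = 2 + (-5 + x³) = -3 + x³)
A = 136 (A = (-3 + (-1)³) + 140 = (-3 - 1) + 140 = -4 + 140 = 136)
(F + A) - 13*3 = (27 + 136) - 13*3 = 163 - 39 = 124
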